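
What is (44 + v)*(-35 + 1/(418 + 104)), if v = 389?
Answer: -7910477/522 ≈ -15154.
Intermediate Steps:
(44 + v)*(-35 + 1/(418 + 104)) = (44 + 389)*(-35 + 1/(418 + 104)) = 433*(-35 + 1/522) = 433*(-18269/522) = -7910477/522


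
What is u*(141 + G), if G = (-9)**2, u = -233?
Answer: -51726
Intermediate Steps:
G = 81
u*(141 + G) = -233*(141 + 81) = -233*222 = -51726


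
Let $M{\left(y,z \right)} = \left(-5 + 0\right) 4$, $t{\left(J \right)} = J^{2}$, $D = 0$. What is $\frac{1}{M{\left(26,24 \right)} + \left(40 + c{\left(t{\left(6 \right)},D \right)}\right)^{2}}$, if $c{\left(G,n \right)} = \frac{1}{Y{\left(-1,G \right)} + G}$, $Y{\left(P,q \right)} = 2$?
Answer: $\frac{1444}{2284561} \approx 0.00063207$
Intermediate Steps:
$M{\left(y,z \right)} = -20$ ($M{\left(y,z \right)} = \left(-5\right) 4 = -20$)
$c{\left(G,n \right)} = \frac{1}{2 + G}$
$\frac{1}{M{\left(26,24 \right)} + \left(40 + c{\left(t{\left(6 \right)},D \right)}\right)^{2}} = \frac{1}{-20 + \left(40 + \frac{1}{2 + 6^{2}}\right)^{2}} = \frac{1}{-20 + \left(40 + \frac{1}{2 + 36}\right)^{2}} = \frac{1}{-20 + \left(40 + \frac{1}{38}\right)^{2}} = \frac{1}{-20 + \left(\frac{1521}{38}\right)^{2}} = \frac{1}{-20 + \frac{2313441}{1444}} = \frac{1}{\frac{2284561}{1444}} = \frac{1444}{2284561}$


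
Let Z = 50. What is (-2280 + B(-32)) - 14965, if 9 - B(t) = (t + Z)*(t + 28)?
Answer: -17164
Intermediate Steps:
B(t) = 9 - (28 + t)*(50 + t) (B(t) = 9 - (t + 50)*(t + 28) = 9 - (50 + t)*(28 + t) = 9 - (28 + t)*(50 + t))
(-2280 + B(-32)) - 14965 = (-2280 + (-1391 - 1*(-32)² - 78*(-32))) - 14965 = (-2280 + (-1391 - 1*1024 + 2496)) - 14965 = (-2280 + (-1391 - 1024 + 2496)) - 14965 = (-2280 + 81) - 14965 = -2199 - 14965 = -17164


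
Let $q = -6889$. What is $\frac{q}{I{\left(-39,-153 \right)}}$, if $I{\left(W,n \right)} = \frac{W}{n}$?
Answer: $- \frac{351339}{13} \approx -27026.0$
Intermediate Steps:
$\frac{q}{I{\left(-39,-153 \right)}} = - \frac{6889}{\left(-39\right) \frac{1}{-153}} = - \frac{6889}{\left(-39\right) \left(- \frac{1}{153}\right)} = - \frac{6889}{\frac{13}{51}} = \left(-6889\right) \frac{51}{13} = - \frac{351339}{13}$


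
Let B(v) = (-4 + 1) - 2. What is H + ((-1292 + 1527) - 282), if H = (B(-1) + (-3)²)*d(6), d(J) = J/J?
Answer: -43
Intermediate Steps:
d(J) = 1
B(v) = -5 (B(v) = -3 - 2 = -5)
H = 4 (H = (-5 + (-3)²)*1 = (-5 + 9)*1 = 4*1 = 4)
H + ((-1292 + 1527) - 282) = 4 + ((-1292 + 1527) - 282) = 4 + (235 - 282) = 4 - 47 = -43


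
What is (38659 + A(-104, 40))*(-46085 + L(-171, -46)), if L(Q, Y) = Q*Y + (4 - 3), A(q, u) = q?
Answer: -1473494990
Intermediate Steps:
L(Q, Y) = 1 + Q*Y (L(Q, Y) = Q*Y + 1 = 1 + Q*Y)
(38659 + A(-104, 40))*(-46085 + L(-171, -46)) = (38659 - 104)*(-46085 + (1 - 171*(-46))) = 38555*(-46085 + (1 + 7866)) = 38555*(-46085 + 7867) = 38555*(-38218) = -1473494990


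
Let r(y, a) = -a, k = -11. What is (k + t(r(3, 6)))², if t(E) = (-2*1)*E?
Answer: 1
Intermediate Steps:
t(E) = -2*E
(k + t(r(3, 6)))² = (-11 - (-2)*6)² = (-11 - 2*(-6))² = (-11 + 12)² = 1² = 1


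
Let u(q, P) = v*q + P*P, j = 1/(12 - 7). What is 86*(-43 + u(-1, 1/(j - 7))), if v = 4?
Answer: -2335201/578 ≈ -4040.1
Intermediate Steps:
j = ⅕ (j = 1/5 = ⅕ ≈ 0.20000)
u(q, P) = P² + 4*q (u(q, P) = 4*q + P*P = 4*q + P² = P² + 4*q)
86*(-43 + u(-1, 1/(j - 7))) = 86*(-43 + ((1/(⅕ - 7))² + 4*(-1))) = 86*(-43 + ((1/(-34/5))² - 4)) = 86*(-43 + ((-5/34)² - 4)) = 86*(-43 + (25/1156 - 4)) = 86*(-43 - 4599/1156) = 86*(-54307/1156) = -2335201/578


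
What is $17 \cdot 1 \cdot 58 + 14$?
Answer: $1000$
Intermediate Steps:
$17 \cdot 1 \cdot 58 + 14 = 17 \cdot 58 + 14 = 986 + 14 = 1000$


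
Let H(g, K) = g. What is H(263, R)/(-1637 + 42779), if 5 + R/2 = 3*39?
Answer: 263/41142 ≈ 0.0063925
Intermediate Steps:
R = 224 (R = -10 + 2*(3*39) = -10 + 2*117 = -10 + 234 = 224)
H(263, R)/(-1637 + 42779) = 263/(-1637 + 42779) = 263/41142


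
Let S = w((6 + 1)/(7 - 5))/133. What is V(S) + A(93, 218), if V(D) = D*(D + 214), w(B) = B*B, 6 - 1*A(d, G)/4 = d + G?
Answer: -6932823/5776 ≈ -1200.3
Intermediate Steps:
A(d, G) = 24 - 4*G - 4*d (A(d, G) = 24 - 4*(d + G) = 24 - 4*(G + d) = 24 + (-4*G - 4*d) = 24 - 4*G - 4*d)
w(B) = B**2
S = 7/76 (S = ((6 + 1)/(7 - 5))**2/133 = (7/2)**2*(1/133) = (49/4)*(1/133) = 7/76 ≈ 0.092105)
V(D) = D*(214 + D)
V(S) + A(93, 218) = 7*(214 + 7/76)/76 + (24 - 4*218 - 4*93) = (7/76)*(16271/76) + (24 - 872 - 372) = 113897/5776 - 1220 = -6932823/5776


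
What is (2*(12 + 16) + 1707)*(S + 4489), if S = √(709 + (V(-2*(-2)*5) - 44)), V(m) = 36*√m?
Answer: 7914107 + 1763*√(665 + 72*√5) ≈ 7.9648e+6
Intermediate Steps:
S = √(665 + 72*√5) (S = √(709 + (36*√(-2*(-2)*5) - 44)) = √(709 + (36*√(4*5) - 44)) = √(709 + (36*√20 - 44)) = √(709 + (36*(2*√5) - 44)) = √(709 + (72*√5 - 44)) = √(709 + (-44 + 72*√5)) = √(665 + 72*√5) ≈ 28.740)
(2*(12 + 16) + 1707)*(S + 4489) = (2*(12 + 16) + 1707)*(√(665 + 72*√5) + 4489) = (2*28 + 1707)*(4489 + √(665 + 72*√5)) = (56 + 1707)*(4489 + √(665 + 72*√5)) = 1763*(4489 + √(665 + 72*√5)) = 7914107 + 1763*√(665 + 72*√5)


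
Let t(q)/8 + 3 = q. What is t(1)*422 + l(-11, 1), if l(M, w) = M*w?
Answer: -6763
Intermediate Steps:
t(q) = -24 + 8*q
t(1)*422 + l(-11, 1) = (-24 + 8*1)*422 - 11*1 = (-24 + 8)*422 - 11 = -16*422 - 11 = -6752 - 11 = -6763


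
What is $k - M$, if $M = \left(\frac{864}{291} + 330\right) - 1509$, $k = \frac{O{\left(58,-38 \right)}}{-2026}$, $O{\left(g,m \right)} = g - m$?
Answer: $\frac{115553319}{98261} \approx 1176.0$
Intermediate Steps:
$k = - \frac{48}{1013}$ ($k = \frac{58 - -38}{-2026} = \left(58 + 38\right) \left(- \frac{1}{2026}\right) = 96 \left(- \frac{1}{2026}\right) = - \frac{48}{1013} \approx -0.047384$)
$M = - \frac{114075}{97}$ ($M = \left(864 \cdot \frac{1}{291} + 330\right) - 1509 = \left(\frac{288}{97} + 330\right) - 1509 = \frac{32298}{97} - 1509 = - \frac{114075}{97} \approx -1176.0$)
$k - M = - \frac{48}{1013} - - \frac{114075}{97} = - \frac{48}{1013} + \frac{114075}{97} = \frac{115553319}{98261}$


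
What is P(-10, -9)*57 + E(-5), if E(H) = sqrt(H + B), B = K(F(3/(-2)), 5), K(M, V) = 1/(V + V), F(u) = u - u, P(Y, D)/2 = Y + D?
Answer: -2166 + 7*I*sqrt(10)/10 ≈ -2166.0 + 2.2136*I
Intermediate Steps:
P(Y, D) = 2*D + 2*Y (P(Y, D) = 2*(Y + D) = 2*(D + Y) = 2*D + 2*Y)
F(u) = 0
K(M, V) = 1/(2*V)
B = 1/10 (B = (1/2)/5 = (1/2)*(1/5) = 1/10 ≈ 0.10000)
E(H) = sqrt(1/10 + H) (E(H) = sqrt(H + 1/10) = sqrt(1/10 + H))
P(-10, -9)*57 + E(-5) = (2*(-9) + 2*(-10))*57 + sqrt(10 + 100*(-5))/10 = (-18 - 20)*57 + sqrt(10 - 500)/10 = -38*57 + sqrt(-490)/10 = -2166 + (7*I*sqrt(10))/10 = -2166 + 7*I*sqrt(10)/10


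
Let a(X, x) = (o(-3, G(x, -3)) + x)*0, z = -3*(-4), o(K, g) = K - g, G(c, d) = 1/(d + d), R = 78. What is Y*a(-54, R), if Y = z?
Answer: 0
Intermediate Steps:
G(c, d) = 1/(2*d)
z = 12
Y = 12
a(X, x) = 0 (a(X, x) = ((-3 - 1/(2*(-3))) + x)*0 = ((-3 - (-1)/(2*3)) + x)*0 = ((-3 - 1*(-⅙)) + x)*0 = ((-3 + ⅙) + x)*0 = (-17/6 + x)*0 = 0)
Y*a(-54, R) = 12*0 = 0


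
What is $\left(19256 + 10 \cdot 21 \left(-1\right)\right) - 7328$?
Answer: $11718$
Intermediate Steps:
$\left(19256 + 10 \cdot 21 \left(-1\right)\right) - 7328 = \left(19256 + 210 \left(-1\right)\right) - 7328 = \left(19256 - 210\right) - 7328 = 19046 - 7328 = 11718$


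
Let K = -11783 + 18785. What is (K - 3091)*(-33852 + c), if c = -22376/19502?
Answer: -1291029078440/9751 ≈ -1.3240e+8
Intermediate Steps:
c = -11188/9751 (c = -22376*1/19502 = -11188/9751 ≈ -1.1474)
K = 7002
(K - 3091)*(-33852 + c) = (7002 - 3091)*(-33852 - 11188/9751) = 3911*(-330102040/9751) = -1291029078440/9751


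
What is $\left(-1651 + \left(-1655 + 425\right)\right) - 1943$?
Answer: $-4824$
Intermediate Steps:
$\left(-1651 + \left(-1655 + 425\right)\right) - 1943 = \left(-1651 - 1230\right) - 1943 = -2881 - 1943 = -4824$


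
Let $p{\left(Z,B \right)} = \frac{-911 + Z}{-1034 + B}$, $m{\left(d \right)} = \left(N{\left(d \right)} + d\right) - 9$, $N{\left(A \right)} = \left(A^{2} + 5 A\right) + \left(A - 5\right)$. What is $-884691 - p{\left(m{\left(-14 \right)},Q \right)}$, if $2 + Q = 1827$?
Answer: $- \frac{699789754}{791} \approx -8.8469 \cdot 10^{5}$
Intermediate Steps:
$Q = 1825$ ($Q = -2 + 1827 = 1825$)
$N{\left(A \right)} = -5 + A^{2} + 6 A$ ($N{\left(A \right)} = \left(A^{2} + 5 A\right) + \left(A - 5\right) = \left(A^{2} + 5 A\right) + \left(-5 + A\right) = -5 + A^{2} + 6 A$)
$m{\left(d \right)} = -14 + d^{2} + 7 d$ ($m{\left(d \right)} = \left(\left(-5 + d^{2} + 6 d\right) + d\right) - 9 = \left(-5 + d^{2} + 7 d\right) - 9 = -14 + d^{2} + 7 d$)
$p{\left(Z,B \right)} = \frac{-911 + Z}{-1034 + B}$
$-884691 - p{\left(m{\left(-14 \right)},Q \right)} = -884691 - \frac{-911 + \left(-14 + \left(-14\right)^{2} + 7 \left(-14\right)\right)}{-1034 + 1825} = -884691 - \frac{-911 - -84}{791} = -884691 - \frac{-911 + 84}{791} = -884691 - \frac{1}{791} \left(-827\right) = -884691 - - \frac{827}{791} = -884691 + \frac{827}{791} = - \frac{699789754}{791}$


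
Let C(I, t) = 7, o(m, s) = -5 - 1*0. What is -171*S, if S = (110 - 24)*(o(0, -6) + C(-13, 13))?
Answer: -29412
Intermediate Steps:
o(m, s) = -5 (o(m, s) = -5 + 0 = -5)
S = 172 (S = (110 - 24)*(-5 + 7) = 86*2 = 172)
-171*S = -171*172 = -29412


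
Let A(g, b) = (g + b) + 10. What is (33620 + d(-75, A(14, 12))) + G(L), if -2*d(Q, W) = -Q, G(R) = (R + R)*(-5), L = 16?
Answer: 66845/2 ≈ 33423.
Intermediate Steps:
A(g, b) = 10 + b + g (A(g, b) = (b + g) + 10 = 10 + b + g)
G(R) = -10*R (G(R) = (2*R)*(-5) = -10*R)
d(Q, W) = Q/2 (d(Q, W) = -(-1)*Q/2 = Q/2)
(33620 + d(-75, A(14, 12))) + G(L) = (33620 + (½)*(-75)) - 10*16 = (33620 - 75/2) - 160 = 67165/2 - 160 = 66845/2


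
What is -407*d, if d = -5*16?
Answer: 32560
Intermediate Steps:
d = -80
-407*d = -407*(-80) = 32560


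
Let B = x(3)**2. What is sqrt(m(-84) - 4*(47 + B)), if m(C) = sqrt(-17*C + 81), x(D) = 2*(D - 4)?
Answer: sqrt(-204 + sqrt(1509)) ≈ 12.851*I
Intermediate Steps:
x(D) = -8 + 2*D (x(D) = 2*(-4 + D) = -8 + 2*D)
B = 4 (B = (-8 + 2*3)**2 = (-8 + 6)**2 = (-2)**2 = 4)
m(C) = sqrt(81 - 17*C)
sqrt(m(-84) - 4*(47 + B)) = sqrt(sqrt(81 - 17*(-84)) - 4*(47 + 4)) = sqrt(sqrt(81 + 1428) - 4*51) = sqrt(sqrt(1509) - 204) = sqrt(-204 + sqrt(1509))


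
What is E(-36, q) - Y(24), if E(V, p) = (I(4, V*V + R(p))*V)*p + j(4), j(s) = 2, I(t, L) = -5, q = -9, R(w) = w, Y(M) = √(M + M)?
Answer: -1618 - 4*√3 ≈ -1624.9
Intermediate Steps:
Y(M) = √2*√M (Y(M) = √(2*M) = √2*√M)
E(V, p) = 2 - 5*V*p (E(V, p) = (-5*V)*p + 2 = -5*V*p + 2 = 2 - 5*V*p)
E(-36, q) - Y(24) = (2 - 5*(-36)*(-9)) - √2*√24 = (2 - 1620) - √2*2*√6 = -1618 - 4*√3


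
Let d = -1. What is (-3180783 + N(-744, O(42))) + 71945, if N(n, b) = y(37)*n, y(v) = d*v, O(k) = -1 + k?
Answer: -3081310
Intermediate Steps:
y(v) = -v
N(n, b) = -37*n (N(n, b) = (-1*37)*n = -37*n)
(-3180783 + N(-744, O(42))) + 71945 = (-3180783 - 37*(-744)) + 71945 = (-3180783 + 27528) + 71945 = -3153255 + 71945 = -3081310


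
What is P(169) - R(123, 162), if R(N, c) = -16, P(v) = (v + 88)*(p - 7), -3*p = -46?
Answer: 6473/3 ≈ 2157.7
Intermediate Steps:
p = 46/3 (p = -⅓*(-46) = 46/3 ≈ 15.333)
P(v) = 2200/3 + 25*v/3 (P(v) = (v + 88)*(46/3 - 7) = (88 + v)*(25/3) = 2200/3 + 25*v/3)
P(169) - R(123, 162) = (2200/3 + (25/3)*169) - 1*(-16) = (2200/3 + 4225/3) + 16 = 6425/3 + 16 = 6473/3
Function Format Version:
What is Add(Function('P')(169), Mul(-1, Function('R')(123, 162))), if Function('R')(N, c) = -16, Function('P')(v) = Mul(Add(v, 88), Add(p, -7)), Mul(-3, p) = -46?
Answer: Rational(6473, 3) ≈ 2157.7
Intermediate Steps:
p = Rational(46, 3) (p = Mul(Rational(-1, 3), -46) = Rational(46, 3) ≈ 15.333)
Function('P')(v) = Add(Rational(2200, 3), Mul(Rational(25, 3), v)) (Function('P')(v) = Mul(Add(v, 88), Add(Rational(46, 3), -7)) = Mul(Add(88, v), Rational(25, 3)) = Add(Rational(2200, 3), Mul(Rational(25, 3), v)))
Add(Function('P')(169), Mul(-1, Function('R')(123, 162))) = Add(Add(Rational(2200, 3), Mul(Rational(25, 3), 169)), Mul(-1, -16)) = Add(Add(Rational(2200, 3), Rational(4225, 3)), 16) = Add(Rational(6425, 3), 16) = Rational(6473, 3)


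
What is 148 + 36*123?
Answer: 4576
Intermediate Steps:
148 + 36*123 = 148 + 4428 = 4576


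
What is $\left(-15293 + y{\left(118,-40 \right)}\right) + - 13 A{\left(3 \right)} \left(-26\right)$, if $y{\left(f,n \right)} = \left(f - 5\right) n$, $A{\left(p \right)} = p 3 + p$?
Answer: $-15757$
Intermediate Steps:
$A{\left(p \right)} = 4 p$ ($A{\left(p \right)} = 3 p + p = 4 p$)
$y{\left(f,n \right)} = n \left(-5 + f\right)$ ($y{\left(f,n \right)} = \left(-5 + f\right) n = n \left(-5 + f\right)$)
$\left(-15293 + y{\left(118,-40 \right)}\right) + - 13 A{\left(3 \right)} \left(-26\right) = \left(-15293 - 40 \left(-5 + 118\right)\right) + - 13 \cdot 4 \cdot 3 \left(-26\right) = \left(-15293 - 4520\right) + \left(-13\right) 12 \left(-26\right) = \left(-15293 - 4520\right) - -4056 = -19813 + 4056 = -15757$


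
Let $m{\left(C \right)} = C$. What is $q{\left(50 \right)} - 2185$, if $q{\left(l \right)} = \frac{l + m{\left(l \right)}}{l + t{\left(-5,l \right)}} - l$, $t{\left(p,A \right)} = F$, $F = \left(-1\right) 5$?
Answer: $- \frac{20095}{9} \approx -2232.8$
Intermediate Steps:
$F = -5$
$t{\left(p,A \right)} = -5$
$q{\left(l \right)} = - l + \frac{2 l}{-5 + l}$ ($q{\left(l \right)} = \frac{l + l}{l - 5} - l = \frac{2 l}{-5 + l} - l = - l + \frac{2 l}{-5 + l}$)
$q{\left(50 \right)} - 2185 = \frac{50 \left(7 - 50\right)}{-5 + 50} - 2185 = \frac{50 \left(7 - 50\right)}{45} - 2185 = 50 \cdot \frac{1}{45} \left(-43\right) - 2185 = - \frac{430}{9} - 2185 = - \frac{20095}{9}$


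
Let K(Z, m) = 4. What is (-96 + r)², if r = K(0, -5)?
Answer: 8464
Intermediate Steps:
r = 4
(-96 + r)² = (-96 + 4)² = (-92)² = 8464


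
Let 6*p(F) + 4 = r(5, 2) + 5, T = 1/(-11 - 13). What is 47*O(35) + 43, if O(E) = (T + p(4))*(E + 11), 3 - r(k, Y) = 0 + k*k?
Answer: -91369/12 ≈ -7614.1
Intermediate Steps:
r(k, Y) = 3 - k² (r(k, Y) = 3 - (0 + k*k) = 3 - (0 + k²) = 3 - k²)
T = -1/24 (T = 1/(-24) = -1/24 ≈ -0.041667)
p(F) = -7/2 (p(F) = -⅔ + ((3 - 1*5²) + 5)/6 = -⅔ + ((3 - 1*25) + 5)/6 = -⅔ + ((3 - 25) + 5)/6 = -⅔ + (-22 + 5)/6 = -⅔ + (⅙)*(-17) = -⅔ - 17/6 = -7/2)
O(E) = -935/24 - 85*E/24 (O(E) = (-1/24 - 7/2)*(E + 11) = -85*(11 + E)/24 = -935/24 - 85*E/24)
47*O(35) + 43 = 47*(-935/24 - 85/24*35) + 43 = 47*(-935/24 - 2975/24) + 43 = 47*(-1955/12) + 43 = -91885/12 + 43 = -91369/12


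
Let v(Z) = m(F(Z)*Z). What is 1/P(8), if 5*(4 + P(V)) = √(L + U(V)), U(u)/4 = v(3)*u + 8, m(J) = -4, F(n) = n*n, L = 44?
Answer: -25/113 - 5*I*√13/226 ≈ -0.22124 - 0.079769*I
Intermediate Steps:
F(n) = n²
v(Z) = -4
U(u) = 32 - 16*u (U(u) = 4*(-4*u + 8) = 4*(8 - 4*u) = 32 - 16*u)
P(V) = -4 + √(76 - 16*V)/5 (P(V) = -4 + √(44 + (32 - 16*V))/5 = -4 + √(76 - 16*V)/5)
1/P(8) = 1/(-4 + 2*√(19 - 4*8)/5) = 1/(-4 + 2*√(19 - 32)/5) = 1/(-4 + 2*√(-13)/5) = 1/(-4 + 2*(I*√13)/5) = 1/(-4 + 2*I*√13/5)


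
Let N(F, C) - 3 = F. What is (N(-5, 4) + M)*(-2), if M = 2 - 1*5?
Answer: 10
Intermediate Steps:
N(F, C) = 3 + F
M = -3 (M = 2 - 5 = -3)
(N(-5, 4) + M)*(-2) = ((3 - 5) - 3)*(-2) = (-2 - 3)*(-2) = -5*(-2) = 10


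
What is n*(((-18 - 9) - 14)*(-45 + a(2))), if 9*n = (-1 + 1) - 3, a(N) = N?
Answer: -1763/3 ≈ -587.67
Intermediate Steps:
n = -1/3 (n = ((-1 + 1) - 3)/9 = (0 - 3)/9 = (1/9)*(-3) = -1/3 ≈ -0.33333)
n*(((-18 - 9) - 14)*(-45 + a(2))) = -((-18 - 9) - 14)*(-45 + 2)/3 = -(-27 - 14)*(-43)/3 = -(-41)*(-43)/3 = -1/3*1763 = -1763/3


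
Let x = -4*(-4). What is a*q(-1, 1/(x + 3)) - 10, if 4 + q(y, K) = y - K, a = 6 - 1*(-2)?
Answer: -958/19 ≈ -50.421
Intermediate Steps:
x = 16
a = 8 (a = 6 + 2 = 8)
q(y, K) = -4 + y - K (q(y, K) = -4 + (y - K) = -4 + y - K)
a*q(-1, 1/(x + 3)) - 10 = 8*(-4 - 1 - 1/(16 + 3)) - 10 = 8*(-4 - 1 - 1/19) - 10 = 8*(-96/19) - 10 = -768/19 - 10 = -958/19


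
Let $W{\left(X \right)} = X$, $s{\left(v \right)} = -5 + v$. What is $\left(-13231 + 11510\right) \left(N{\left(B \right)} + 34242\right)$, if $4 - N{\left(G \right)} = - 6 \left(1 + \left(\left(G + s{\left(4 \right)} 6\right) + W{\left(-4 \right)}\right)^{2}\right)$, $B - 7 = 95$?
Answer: $-146346956$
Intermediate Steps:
$B = 102$ ($B = 7 + 95 = 102$)
$N{\left(G \right)} = 10 + 6 \left(-10 + G\right)^{2}$ ($N{\left(G \right)} = 4 - - 6 \left(1 + \left(\left(G + \left(-5 + 4\right) 6\right) - 4\right)^{2}\right) = 4 - - 6 \left(1 + \left(\left(G - 6\right) - 4\right)^{2}\right) = 4 - - 6 \left(1 + \left(\left(-6 + G\right) - 4\right)^{2}\right) = 4 - - 6 \left(1 + \left(-10 + G\right)^{2}\right) = 4 - \left(-6 - 6 \left(-10 + G\right)^{2}\right) = 4 + \left(6 + 6 \left(-10 + G\right)^{2}\right) = 10 + 6 \left(-10 + G\right)^{2}$)
$\left(-13231 + 11510\right) \left(N{\left(B \right)} + 34242\right) = \left(-13231 + 11510\right) \left(\left(10 + 6 \left(-10 + 102\right)^{2}\right) + 34242\right) = - 1721 \left(\left(10 + 6 \cdot 92^{2}\right) + 34242\right) = - 1721 \left(\left(10 + 6 \cdot 8464\right) + 34242\right) = - 1721 \left(\left(10 + 50784\right) + 34242\right) = - 1721 \left(50794 + 34242\right) = \left(-1721\right) 85036 = -146346956$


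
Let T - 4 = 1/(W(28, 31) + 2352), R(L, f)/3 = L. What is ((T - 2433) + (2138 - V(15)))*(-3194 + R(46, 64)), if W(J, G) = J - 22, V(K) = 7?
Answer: 1073699624/1179 ≈ 9.1069e+5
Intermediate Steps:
R(L, f) = 3*L
W(J, G) = -22 + J
T = 9433/2358 (T = 4 + 1/((-22 + 28) + 2352) = 4 + 1/(6 + 2352) = 4 + 1/2358 = 9433/2358 ≈ 4.0004)
((T - 2433) + (2138 - V(15)))*(-3194 + R(46, 64)) = ((9433/2358 - 2433) + (2138 - 1*7))*(-3194 + 3*46) = (-5727581/2358 + (2138 - 7))*(-3194 + 138) = (-5727581/2358 + 2131)*(-3056) = -702683/2358*(-3056) = 1073699624/1179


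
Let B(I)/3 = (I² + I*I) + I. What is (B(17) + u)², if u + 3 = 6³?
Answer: 3992004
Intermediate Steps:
u = 213 (u = -3 + 6³ = -3 + 216 = 213)
B(I) = 3*I + 6*I² (B(I) = 3*((I² + I*I) + I) = 3*((I² + I²) + I) = 3*(2*I² + I) = 3*(I + 2*I²) = 3*I + 6*I²)
(B(17) + u)² = (3*17*(1 + 2*17) + 213)² = (3*17*(1 + 34) + 213)² = (3*17*35 + 213)² = (1785 + 213)² = 1998² = 3992004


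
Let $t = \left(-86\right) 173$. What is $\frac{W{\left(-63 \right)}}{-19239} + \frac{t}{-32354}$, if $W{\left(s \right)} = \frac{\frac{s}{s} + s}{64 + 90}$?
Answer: $\frac{224911396}{489074619} \approx 0.45987$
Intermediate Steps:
$W{\left(s \right)} = \frac{1}{154} + \frac{s}{154}$ ($W{\left(s \right)} = \frac{1 + s}{154} = \left(1 + s\right) \frac{1}{154} = \frac{1}{154} + \frac{s}{154}$)
$t = -14878$
$\frac{W{\left(-63 \right)}}{-19239} + \frac{t}{-32354} = \frac{\frac{1}{154} + \frac{1}{154} \left(-63\right)}{-19239} - \frac{14878}{-32354} = \left(\frac{1}{154} - \frac{9}{22}\right) \left(- \frac{1}{19239}\right) - - \frac{7439}{16177} = \left(- \frac{31}{77}\right) \left(- \frac{1}{19239}\right) + \frac{7439}{16177} = \frac{31}{1481403} + \frac{7439}{16177} = \frac{224911396}{489074619}$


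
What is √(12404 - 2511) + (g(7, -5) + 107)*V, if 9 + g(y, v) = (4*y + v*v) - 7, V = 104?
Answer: 14976 + √9893 ≈ 15075.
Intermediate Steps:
g(y, v) = -16 + v² + 4*y (g(y, v) = -9 + ((4*y + v*v) - 7) = -9 + ((4*y + v²) - 7) = -9 + ((v² + 4*y) - 7) = -9 + (-7 + v² + 4*y) = -16 + v² + 4*y)
√(12404 - 2511) + (g(7, -5) + 107)*V = √(12404 - 2511) + ((-16 + (-5)² + 4*7) + 107)*104 = √9893 + ((-16 + 25 + 28) + 107)*104 = √9893 + (37 + 107)*104 = √9893 + 144*104 = √9893 + 14976 = 14976 + √9893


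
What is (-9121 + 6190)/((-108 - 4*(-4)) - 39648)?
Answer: 2931/39740 ≈ 0.073754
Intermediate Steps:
(-9121 + 6190)/((-108 - 4*(-4)) - 39648) = -2931/((-108 + 16) - 39648) = -2931/(-92 - 39648) = -2931/(-39740) = -2931*(-1/39740) = 2931/39740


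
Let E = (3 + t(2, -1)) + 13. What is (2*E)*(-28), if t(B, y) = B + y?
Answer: -952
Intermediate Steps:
E = 17 (E = (3 + (2 - 1)) + 13 = (3 + 1) + 13 = 4 + 13 = 17)
(2*E)*(-28) = (2*17)*(-28) = 34*(-28) = -952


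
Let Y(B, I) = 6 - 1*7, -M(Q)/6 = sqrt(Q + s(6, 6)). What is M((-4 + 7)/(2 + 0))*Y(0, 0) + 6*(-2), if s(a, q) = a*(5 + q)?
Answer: -12 + 9*sqrt(30) ≈ 37.295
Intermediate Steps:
M(Q) = -6*sqrt(66 + Q) (M(Q) = -6*sqrt(Q + 6*(5 + 6)) = -6*sqrt(Q + 6*11) = -6*sqrt(Q + 66) = -6*sqrt(66 + Q))
Y(B, I) = -1 (Y(B, I) = 6 - 7 = -1)
M((-4 + 7)/(2 + 0))*Y(0, 0) + 6*(-2) = -6*sqrt(66 + (-4 + 7)/(2 + 0))*(-1) + 6*(-2) = -6*sqrt(66 + 3/2)*(-1) - 12 = -9*sqrt(30)*(-1) - 12 = 9*sqrt(30) - 12 = -12 + 9*sqrt(30)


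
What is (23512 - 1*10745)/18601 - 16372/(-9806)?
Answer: 214864387/91200703 ≈ 2.3559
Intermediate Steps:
(23512 - 1*10745)/18601 - 16372/(-9806) = (23512 - 10745)*(1/18601) - 16372*(-1/9806) = 12767*(1/18601) + 8186/4903 = 12767/18601 + 8186/4903 = 214864387/91200703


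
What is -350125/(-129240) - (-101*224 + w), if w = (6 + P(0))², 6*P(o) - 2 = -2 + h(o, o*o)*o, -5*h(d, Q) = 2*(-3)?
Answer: 583924649/25848 ≈ 22591.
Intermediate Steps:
h(d, Q) = 6/5 (h(d, Q) = -2*(-3)/5 = -⅕*(-6) = 6/5)
P(o) = o/5 (P(o) = ⅓ + (-2 + 6*o/5)/6 = ⅓ + (-⅓ + o/5) = o/5)
w = 36 (w = (6 + (⅕)*0)² = (6 + 0)² = 6² = 36)
-350125/(-129240) - (-101*224 + w) = -350125/(-129240) - (-101*224 + 36) = -350125*(-1/129240) - (-22624 + 36) = 70025/25848 - 1*(-22588) = 70025/25848 + 22588 = 583924649/25848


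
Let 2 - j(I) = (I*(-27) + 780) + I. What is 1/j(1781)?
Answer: 1/45528 ≈ 2.1965e-5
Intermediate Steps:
j(I) = -778 + 26*I (j(I) = 2 - ((I*(-27) + 780) + I) = 2 - ((-27*I + 780) + I) = 2 - ((780 - 27*I) + I) = 2 - (780 - 26*I) = 2 + (-780 + 26*I) = -778 + 26*I)
1/j(1781) = 1/(-778 + 26*1781) = 1/(-778 + 46306) = 1/45528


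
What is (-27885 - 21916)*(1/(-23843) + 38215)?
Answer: -45376691311444/23843 ≈ -1.9031e+9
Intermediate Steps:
(-27885 - 21916)*(1/(-23843) + 38215) = -49801*(-1/23843 + 38215) = -49801*911160244/23843 = -45376691311444/23843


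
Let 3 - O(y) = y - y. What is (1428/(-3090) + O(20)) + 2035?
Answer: 1049332/515 ≈ 2037.5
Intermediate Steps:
O(y) = 3 (O(y) = 3 - (y - y) = 3 - 1*0 = 3 + 0 = 3)
(1428/(-3090) + O(20)) + 2035 = (1428/(-3090) + 3) + 2035 = (1428*(-1/3090) + 3) + 2035 = (-238/515 + 3) + 2035 = 1307/515 + 2035 = 1049332/515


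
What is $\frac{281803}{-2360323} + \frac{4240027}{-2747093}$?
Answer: $- \frac{10781972297400}{6484026791039} \approx -1.6629$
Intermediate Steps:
$\frac{281803}{-2360323} + \frac{4240027}{-2747093} = 281803 \left(- \frac{1}{2360323}\right) + 4240027 \left(- \frac{1}{2747093}\right) = - \frac{281803}{2360323} - \frac{4240027}{2747093} = - \frac{10781972297400}{6484026791039}$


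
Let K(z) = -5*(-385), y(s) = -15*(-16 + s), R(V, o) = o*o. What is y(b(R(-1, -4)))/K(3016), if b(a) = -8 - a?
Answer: 24/77 ≈ 0.31169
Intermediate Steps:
R(V, o) = o²
y(s) = 240 - 15*s
K(z) = 1925
y(b(R(-1, -4)))/K(3016) = (240 - 15*(-8 - 1*(-4)²))/1925 = (240 - 15*(-8 - 1*16))*(1/1925) = (240 - 15*(-8 - 16))*(1/1925) = (240 - 15*(-24))*(1/1925) = (240 + 360)*(1/1925) = 600*(1/1925) = 24/77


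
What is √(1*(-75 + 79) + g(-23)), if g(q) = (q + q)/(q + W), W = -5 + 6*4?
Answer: √62/2 ≈ 3.9370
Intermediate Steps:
W = 19 (W = -5 + 24 = 19)
g(q) = 2*q/(19 + q) (g(q) = (q + q)/(q + 19) = (2*q)/(19 + q) = 2*q/(19 + q))
√(1*(-75 + 79) + g(-23)) = √(1*(-75 + 79) + 2*(-23)/(19 - 23)) = √(1*4 + 2*(-23)/(-4)) = √(4 + 2*(-23)*(-¼)) = √(4 + 23/2) = √(31/2) = √62/2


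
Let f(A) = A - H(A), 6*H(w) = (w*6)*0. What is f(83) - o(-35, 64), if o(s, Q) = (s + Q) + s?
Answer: 89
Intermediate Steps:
o(s, Q) = Q + 2*s (o(s, Q) = (Q + s) + s = Q + 2*s)
H(w) = 0 (H(w) = ((w*6)*0)/6 = ((6*w)*0)/6 = (1/6)*0 = 0)
f(A) = A (f(A) = A - 1*0 = A + 0 = A)
f(83) - o(-35, 64) = 83 - (64 + 2*(-35)) = 83 - (64 - 70) = 83 - 1*(-6) = 83 + 6 = 89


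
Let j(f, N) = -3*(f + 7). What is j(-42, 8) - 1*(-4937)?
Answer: 5042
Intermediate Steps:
j(f, N) = -21 - 3*f (j(f, N) = -3*(7 + f) = -21 - 3*f)
j(-42, 8) - 1*(-4937) = (-21 - 3*(-42)) - 1*(-4937) = (-21 + 126) + 4937 = 105 + 4937 = 5042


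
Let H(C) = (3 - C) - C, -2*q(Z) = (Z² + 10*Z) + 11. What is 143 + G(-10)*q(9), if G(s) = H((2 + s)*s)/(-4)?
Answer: -13715/4 ≈ -3428.8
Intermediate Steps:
q(Z) = -11/2 - 5*Z - Z²/2 (q(Z) = -((Z² + 10*Z) + 11)/2 = -(11 + Z² + 10*Z)/2 = -11/2 - 5*Z - Z²/2)
H(C) = 3 - 2*C
G(s) = -¾ + s*(2 + s)/2 (G(s) = (3 - 2*(2 + s)*s)/(-4) = (3 - 2*s*(2 + s))*(-¼) = -¾ + s*(2 + s)/2)
143 + G(-10)*q(9) = 143 + (-¾ + (½)*(-10)*(2 - 10))*(-11/2 - 5*9 - ½*9²) = 143 + (-¾ + (½)*(-10)*(-8))*(-11/2 - 45 - ½*81) = 143 + (-¾ + 40)*(-11/2 - 45 - 81/2) = 143 + (157/4)*(-91) = 143 - 14287/4 = -13715/4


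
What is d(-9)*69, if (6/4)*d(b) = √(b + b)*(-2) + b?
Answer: -414 - 276*I*√2 ≈ -414.0 - 390.32*I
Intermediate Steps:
d(b) = 2*b/3 - 4*√2*√b/3 (d(b) = 2*(√(b + b)*(-2) + b)/3 = 2*(√(2*b)*(-2) + b)/3 = 2*((√2*√b)*(-2) + b)/3 = 2*(-2*√2*√b + b)/3 = 2*(b - 2*√2*√b)/3 = 2*b/3 - 4*√2*√b/3)
d(-9)*69 = ((⅔)*(-9) - 4*√2*√(-9)/3)*69 = (-6 - 4*√2*3*I/3)*69 = (-6 - 4*I*√2)*69 = -414 - 276*I*√2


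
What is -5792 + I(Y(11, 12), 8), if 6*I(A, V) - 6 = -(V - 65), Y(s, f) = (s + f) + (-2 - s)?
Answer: -11563/2 ≈ -5781.5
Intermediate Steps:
Y(s, f) = -2 + f (Y(s, f) = (f + s) + (-2 - s) = -2 + f)
I(A, V) = 71/6 - V/6 (I(A, V) = 1 + (-(V - 65))/6 = 1 + (-(-65 + V))/6 = 1 + (65 - V)/6 = 1 + (65/6 - V/6) = 71/6 - V/6)
-5792 + I(Y(11, 12), 8) = -5792 + (71/6 - ⅙*8) = -5792 + (71/6 - 4/3) = -5792 + 21/2 = -11563/2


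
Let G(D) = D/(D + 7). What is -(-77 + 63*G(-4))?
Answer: 161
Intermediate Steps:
G(D) = D/(7 + D)
-(-77 + 63*G(-4)) = -(-77 + 63*(-4/(7 - 4))) = -(-77 + 63*(-4/3)) = -(-77 - 84) = -1*(-161) = 161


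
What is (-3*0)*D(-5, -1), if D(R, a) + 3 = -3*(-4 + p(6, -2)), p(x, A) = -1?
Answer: 0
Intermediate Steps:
D(R, a) = 12 (D(R, a) = -3 - 3*(-4 - 1) = -3 - 3*(-5) = -3 + 15 = 12)
(-3*0)*D(-5, -1) = -3*0*12 = 0*12 = 0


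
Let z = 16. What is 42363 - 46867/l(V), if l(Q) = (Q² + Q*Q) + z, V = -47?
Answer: 187790675/4434 ≈ 42352.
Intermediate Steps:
l(Q) = 16 + 2*Q² (l(Q) = (Q² + Q*Q) + 16 = (Q² + Q²) + 16 = 2*Q² + 16 = 16 + 2*Q²)
42363 - 46867/l(V) = 42363 - 46867/(16 + 2*(-47)²) = 42363 - 46867/(16 + 2*2209) = 42363 - 46867/(16 + 4418) = 42363 - 46867/4434 = 187790675/4434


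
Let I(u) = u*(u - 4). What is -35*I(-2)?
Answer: -420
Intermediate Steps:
I(u) = u*(-4 + u)
-35*I(-2) = -(-70)*(-4 - 2) = -(-70)*(-6) = -35*12 = -420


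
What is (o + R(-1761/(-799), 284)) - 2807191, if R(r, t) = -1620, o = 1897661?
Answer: -911150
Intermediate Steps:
(o + R(-1761/(-799), 284)) - 2807191 = (1897661 - 1620) - 2807191 = 1896041 - 2807191 = -911150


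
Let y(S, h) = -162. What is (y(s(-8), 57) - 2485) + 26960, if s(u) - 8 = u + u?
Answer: 24313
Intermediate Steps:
s(u) = 8 + 2*u (s(u) = 8 + (u + u) = 8 + 2*u)
(y(s(-8), 57) - 2485) + 26960 = (-162 - 2485) + 26960 = -2647 + 26960 = 24313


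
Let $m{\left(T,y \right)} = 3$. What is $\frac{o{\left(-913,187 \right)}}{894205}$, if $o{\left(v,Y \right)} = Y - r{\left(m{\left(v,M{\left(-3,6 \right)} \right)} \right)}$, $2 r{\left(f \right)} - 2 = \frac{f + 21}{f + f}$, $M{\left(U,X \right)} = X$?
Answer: $\frac{184}{894205} \approx 0.00020577$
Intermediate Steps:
$r{\left(f \right)} = 1 + \frac{21 + f}{4 f}$ ($r{\left(f \right)} = 1 + \frac{\left(f + 21\right) \frac{1}{f + f}}{2} = 1 + \frac{\left(21 + f\right) \frac{1}{2 f}}{2} = 1 + \frac{\frac{1}{2} \frac{1}{f} \left(21 + f\right)}{2} = 1 + \frac{21 + f}{4 f}$)
$o{\left(v,Y \right)} = -3 + Y$ ($o{\left(v,Y \right)} = Y - \frac{21 + 5 \cdot 3}{4 \cdot 3} = Y - \frac{1}{4} \cdot \frac{1}{3} \left(21 + 15\right) = Y - \frac{1}{4} \cdot \frac{1}{3} \cdot 36 = Y - 3 = -3 + Y$)
$\frac{o{\left(-913,187 \right)}}{894205} = \frac{-3 + 187}{894205} = 184 \cdot \frac{1}{894205} = \frac{184}{894205}$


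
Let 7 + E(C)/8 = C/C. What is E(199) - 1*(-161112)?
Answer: 161064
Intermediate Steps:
E(C) = -48 (E(C) = -56 + 8*(C/C) = -56 + 8*1 = -56 + 8 = -48)
E(199) - 1*(-161112) = -48 - 1*(-161112) = -48 + 161112 = 161064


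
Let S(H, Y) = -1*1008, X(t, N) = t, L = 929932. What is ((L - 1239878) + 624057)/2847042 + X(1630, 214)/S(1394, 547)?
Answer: -120112627/79717176 ≈ -1.5067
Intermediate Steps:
S(H, Y) = -1008
((L - 1239878) + 624057)/2847042 + X(1630, 214)/S(1394, 547) = ((929932 - 1239878) + 624057)/2847042 + 1630/(-1008) = (-309946 + 624057)*(1/2847042) + 1630*(-1/1008) = 314111*(1/2847042) - 815/504 = 314111/2847042 - 815/504 = -120112627/79717176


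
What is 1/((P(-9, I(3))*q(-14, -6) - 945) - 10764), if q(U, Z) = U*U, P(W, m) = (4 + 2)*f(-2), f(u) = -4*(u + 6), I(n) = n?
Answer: -1/30525 ≈ -3.2760e-5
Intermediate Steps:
f(u) = -24 - 4*u (f(u) = -4*(6 + u) = -24 - 4*u)
P(W, m) = -96 (P(W, m) = (4 + 2)*(-24 - 4*(-2)) = 6*(-24 + 8) = 6*(-16) = -96)
q(U, Z) = U²
1/((P(-9, I(3))*q(-14, -6) - 945) - 10764) = 1/((-96*(-14)² - 945) - 10764) = 1/((-96*196 - 945) - 10764) = 1/((-18816 - 945) - 10764) = 1/(-19761 - 10764) = 1/(-30525) = -1/30525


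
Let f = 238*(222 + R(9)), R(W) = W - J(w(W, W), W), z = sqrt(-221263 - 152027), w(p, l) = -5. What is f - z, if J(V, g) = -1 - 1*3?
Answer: 55930 - I*sqrt(373290) ≈ 55930.0 - 610.97*I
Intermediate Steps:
J(V, g) = -4 (J(V, g) = -1 - 3 = -4)
z = I*sqrt(373290) (z = sqrt(-373290) = I*sqrt(373290) ≈ 610.97*I)
R(W) = 4 + W (R(W) = W - 1*(-4) = W + 4 = 4 + W)
f = 55930 (f = 238*(222 + (4 + 9)) = 238*(222 + 13) = 238*235 = 55930)
f - z = 55930 - I*sqrt(373290)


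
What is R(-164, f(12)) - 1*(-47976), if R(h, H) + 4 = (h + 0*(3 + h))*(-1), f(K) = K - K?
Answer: 48136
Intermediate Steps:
f(K) = 0
R(h, H) = -4 - h (R(h, H) = -4 + (h + 0*(3 + h))*(-1) = -4 + (h + 0)*(-1) = -4 + h*(-1) = -4 - h)
R(-164, f(12)) - 1*(-47976) = (-4 - 1*(-164)) - 1*(-47976) = (-4 + 164) + 47976 = 160 + 47976 = 48136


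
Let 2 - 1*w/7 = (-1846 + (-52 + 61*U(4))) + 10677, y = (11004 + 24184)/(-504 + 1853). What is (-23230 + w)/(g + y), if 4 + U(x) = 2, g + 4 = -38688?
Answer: 1190173/549056 ≈ 2.1677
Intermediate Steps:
g = -38692 (g = -4 - 38688 = -38692)
y = 1852/71 (y = 35188/1349 = 35188*(1/1349) = 1852/71 ≈ 26.085)
U(x) = -2 (U(x) = -4 + 2 = -2)
w = -60585 (w = 14 - 7*((-1846 + (-52 + 61*(-2))) + 10677) = 14 - 7*((-1846 + (-52 - 122)) + 10677) = 14 - 7*((-1846 - 174) + 10677) = 14 - 7*(-2020 + 10677) = 14 - 7*8657 = 14 - 60599 = -60585)
(-23230 + w)/(g + y) = (-23230 - 60585)/(-38692 + 1852/71) = -83815/(-2745280/71) = -83815*(-71/2745280) = 1190173/549056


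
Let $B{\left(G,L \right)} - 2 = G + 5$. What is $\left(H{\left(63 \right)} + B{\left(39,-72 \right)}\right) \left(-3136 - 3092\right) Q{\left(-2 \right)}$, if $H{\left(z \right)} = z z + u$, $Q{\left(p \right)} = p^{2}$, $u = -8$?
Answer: $-99822384$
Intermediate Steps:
$B{\left(G,L \right)} = 7 + G$ ($B{\left(G,L \right)} = 2 + \left(G + 5\right) = 2 + \left(5 + G\right) = 7 + G$)
$H{\left(z \right)} = -8 + z^{2}$ ($H{\left(z \right)} = z z - 8 = z^{2} - 8 = -8 + z^{2}$)
$\left(H{\left(63 \right)} + B{\left(39,-72 \right)}\right) \left(-3136 - 3092\right) Q{\left(-2 \right)} = \left(\left(-8 + 63^{2}\right) + \left(7 + 39\right)\right) \left(-3136 - 3092\right) \left(-2\right)^{2} = \left(\left(-8 + 3969\right) + 46\right) \left(-6228\right) 4 = \left(3961 + 46\right) \left(-6228\right) 4 = 4007 \left(-6228\right) 4 = \left(-24955596\right) 4 = -99822384$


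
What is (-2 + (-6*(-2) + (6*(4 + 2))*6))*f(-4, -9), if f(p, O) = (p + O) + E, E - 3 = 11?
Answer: 226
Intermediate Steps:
E = 14 (E = 3 + 11 = 14)
f(p, O) = 14 + O + p (f(p, O) = (p + O) + 14 = (O + p) + 14 = 14 + O + p)
(-2 + (-6*(-2) + (6*(4 + 2))*6))*f(-4, -9) = (-2 + (-6*(-2) + (6*(4 + 2))*6))*(14 - 9 - 4) = (-2 + (12 + (6*6)*6))*1 = (-2 + (12 + 36*6))*1 = (-2 + (12 + 216))*1 = (-2 + 228)*1 = 226*1 = 226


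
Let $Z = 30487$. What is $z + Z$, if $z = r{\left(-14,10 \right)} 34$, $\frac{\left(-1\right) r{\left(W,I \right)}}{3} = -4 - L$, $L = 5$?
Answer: $31405$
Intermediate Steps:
$r{\left(W,I \right)} = 27$ ($r{\left(W,I \right)} = - 3 \left(-4 - 5\right) = \left(-3\right) \left(-9\right) = 27$)
$z = 918$ ($z = 27 \cdot 34 = 918$)
$z + Z = 918 + 30487 = 31405$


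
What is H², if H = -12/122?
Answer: 36/3721 ≈ 0.0096748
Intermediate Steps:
H = -6/61 (H = -12*1/122 = -6/61 ≈ -0.098361)
H² = (-6/61)² = 36/3721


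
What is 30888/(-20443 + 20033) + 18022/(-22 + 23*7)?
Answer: 1547794/28495 ≈ 54.318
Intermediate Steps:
30888/(-20443 + 20033) + 18022/(-22 + 23*7) = 30888/(-410) + 18022/(-22 + 161) = 30888*(-1/410) + 18022/139 = -15444/205 + 18022*(1/139) = -15444/205 + 18022/139 = 1547794/28495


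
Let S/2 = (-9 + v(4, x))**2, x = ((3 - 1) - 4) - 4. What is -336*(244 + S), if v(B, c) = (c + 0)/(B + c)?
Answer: -106176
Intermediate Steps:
x = -6 (x = (2 - 4) - 4 = -2 - 4 = -6)
v(B, c) = c/(B + c)
S = 72 (S = 2*(-9 - 6/(4 - 6))**2 = 2*(-9 - 6/(-2))**2 = 2*(-9 - 6*(-1/2))**2 = 2*(-9 + 3)**2 = 2*(-6)**2 = 2*36 = 72)
-336*(244 + S) = -336*(244 + 72) = -336*316 = -106176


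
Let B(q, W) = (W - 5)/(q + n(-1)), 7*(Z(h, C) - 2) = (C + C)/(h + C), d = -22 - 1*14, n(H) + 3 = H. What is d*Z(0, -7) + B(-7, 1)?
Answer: -6308/77 ≈ -81.922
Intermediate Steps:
n(H) = -3 + H
d = -36 (d = -22 - 14 = -36)
Z(h, C) = 2 + 2*C/(7*(C + h)) (Z(h, C) = 2 + ((C + C)/(h + C))/7 = 2 + ((2*C)/(C + h))/7 = 2 + (2*C/(C + h))/7 = 2 + 2*C/(7*(C + h)))
B(q, W) = (-5 + W)/(-4 + q) (B(q, W) = (W - 5)/(q + (-3 - 1)) = (-5 + W)/(q - 4) = (-5 + W)/(-4 + q))
d*Z(0, -7) + B(-7, 1) = -36*(2*0 + (16/7)*(-7))/(-7 + 0) + (-5 + 1)/(-4 - 7) = -36*(0 - 16)/(-7) - 4/(-11) = -(-36)*(-16)/7 - 1/11*(-4) = -36*16/7 + 4/11 = -576/7 + 4/11 = -6308/77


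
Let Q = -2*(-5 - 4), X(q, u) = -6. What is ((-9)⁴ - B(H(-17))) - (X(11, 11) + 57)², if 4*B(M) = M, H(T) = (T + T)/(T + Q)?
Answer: 7937/2 ≈ 3968.5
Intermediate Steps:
Q = 18 (Q = -2*(-9) = 18)
H(T) = 2*T/(18 + T) (H(T) = (T + T)/(T + 18) = (2*T)/(18 + T) = 2*T/(18 + T))
B(M) = M/4
((-9)⁴ - B(H(-17))) - (X(11, 11) + 57)² = ((-9)⁴ - 2*(-17)/(18 - 17)/4) - (-6 + 57)² = (6561 - 2*(-17)/1/4) - 1*51² = (6561 - 2*(-17)*1/4) - 1*2601 = (6561 - (-34)/4) - 2601 = (6561 - 1*(-17/2)) - 2601 = (6561 + 17/2) - 2601 = 13139/2 - 2601 = 7937/2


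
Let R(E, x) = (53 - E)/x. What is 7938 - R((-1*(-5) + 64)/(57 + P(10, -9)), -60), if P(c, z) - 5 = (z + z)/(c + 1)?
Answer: 316284353/39840 ≈ 7938.9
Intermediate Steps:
P(c, z) = 5 + 2*z/(1 + c) (P(c, z) = 5 + (z + z)/(c + 1) = 5 + (2*z)/(1 + c) = 5 + 2*z/(1 + c))
R(E, x) = (53 - E)/x
7938 - R((-1*(-5) + 64)/(57 + P(10, -9)), -60) = 7938 - (53 - (-1*(-5) + 64)/(57 + (5 + 2*(-9) + 5*10)/(1 + 10)))/(-60) = 7938 - (-1)*(53 - (5 + 64)/(57 + (5 - 18 + 50)/11))/60 = 7938 - (-1)*(53 - 69/(57 + (1/11)*37))/60 = 7938 - (-1)*(53 - 69/(57 + 37/11))/60 = 7938 - (-1)*(53 - 69/664/11)/60 = 7938 - (-1)*(53 - 69*11/664)/60 = 7938 - (-1)*(53 - 1*759/664)/60 = 7938 - (-1)*(53 - 759/664)/60 = 7938 - (-1)*34433/(60*664) = 7938 - 1*(-34433/39840) = 7938 + 34433/39840 = 316284353/39840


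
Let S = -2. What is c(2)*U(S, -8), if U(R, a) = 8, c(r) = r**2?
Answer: 32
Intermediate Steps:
c(2)*U(S, -8) = 2**2*8 = 4*8 = 32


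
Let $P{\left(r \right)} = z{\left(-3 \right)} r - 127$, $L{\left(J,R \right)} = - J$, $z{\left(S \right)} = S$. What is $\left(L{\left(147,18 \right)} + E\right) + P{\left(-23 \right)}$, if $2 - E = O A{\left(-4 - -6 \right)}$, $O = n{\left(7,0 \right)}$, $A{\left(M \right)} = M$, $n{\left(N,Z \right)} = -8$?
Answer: $-187$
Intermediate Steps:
$P{\left(r \right)} = -127 - 3 r$ ($P{\left(r \right)} = - 3 r - 127 = -127 - 3 r$)
$O = -8$
$E = 18$ ($E = 2 - - 8 \left(-4 - -6\right) = 2 - - 8 \left(-4 + 6\right) = 2 - \left(-8\right) 2 = 2 - -16 = 2 + 16 = 18$)
$\left(L{\left(147,18 \right)} + E\right) + P{\left(-23 \right)} = \left(\left(-1\right) 147 + 18\right) - 58 = \left(-147 + 18\right) + \left(-127 + 69\right) = -129 - 58 = -187$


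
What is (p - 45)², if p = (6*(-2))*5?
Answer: 11025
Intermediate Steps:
p = -60 (p = -12*5 = -60)
(p - 45)² = (-60 - 45)² = (-105)² = 11025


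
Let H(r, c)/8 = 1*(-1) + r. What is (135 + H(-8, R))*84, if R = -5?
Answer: 5292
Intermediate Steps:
H(r, c) = -8 + 8*r (H(r, c) = 8*(1*(-1) + r) = 8*(-1 + r) = -8 + 8*r)
(135 + H(-8, R))*84 = (135 + (-8 + 8*(-8)))*84 = (135 + (-8 - 64))*84 = (135 - 72)*84 = 63*84 = 5292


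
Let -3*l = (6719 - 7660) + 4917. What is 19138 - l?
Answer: 61390/3 ≈ 20463.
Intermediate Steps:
l = -3976/3 (l = -((6719 - 7660) + 4917)/3 = -(-941 + 4917)/3 = -1/3*3976 = -3976/3 ≈ -1325.3)
19138 - l = 19138 - 1*(-3976/3) = 19138 + 3976/3 = 61390/3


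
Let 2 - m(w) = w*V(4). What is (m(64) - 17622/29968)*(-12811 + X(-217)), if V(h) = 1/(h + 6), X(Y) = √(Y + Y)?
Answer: 4787509133/74920 - 373703*I*√434/74920 ≈ 63902.0 - 103.91*I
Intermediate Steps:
X(Y) = √2*√Y (X(Y) = √(2*Y) = √2*√Y)
V(h) = 1/(6 + h)
m(w) = 2 - w/10 (m(w) = 2 - w/(6 + 4) = 2 - w/10)
(m(64) - 17622/29968)*(-12811 + X(-217)) = ((2 - ⅒*64) - 17622/29968)*(-12811 + √2*√(-217)) = ((2 - 32/5) - 17622*1/29968)*(-12811 + √2*(I*√217)) = (-22/5 - 8811/14984)*(-12811 + I*√434) = -373703*(-12811 + I*√434)/74920 = 4787509133/74920 - 373703*I*√434/74920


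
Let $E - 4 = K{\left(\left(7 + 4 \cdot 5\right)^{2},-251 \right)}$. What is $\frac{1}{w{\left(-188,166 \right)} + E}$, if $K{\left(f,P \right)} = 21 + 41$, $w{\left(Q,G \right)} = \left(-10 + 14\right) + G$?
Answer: $\frac{1}{236} \approx 0.0042373$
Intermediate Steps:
$w{\left(Q,G \right)} = 4 + G$
$K{\left(f,P \right)} = 62$
$E = 66$ ($E = 4 + 62 = 66$)
$\frac{1}{w{\left(-188,166 \right)} + E} = \frac{1}{\left(4 + 166\right) + 66} = \frac{1}{170 + 66} = \frac{1}{236}$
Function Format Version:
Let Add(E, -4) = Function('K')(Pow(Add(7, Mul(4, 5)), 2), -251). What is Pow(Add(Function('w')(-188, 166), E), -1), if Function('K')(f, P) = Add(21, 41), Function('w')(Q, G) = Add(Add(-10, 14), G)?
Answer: Rational(1, 236) ≈ 0.0042373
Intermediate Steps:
Function('w')(Q, G) = Add(4, G)
Function('K')(f, P) = 62
E = 66 (E = Add(4, 62) = 66)
Pow(Add(Function('w')(-188, 166), E), -1) = Pow(Add(Add(4, 166), 66), -1) = Pow(Add(170, 66), -1) = Pow(236, -1) = Rational(1, 236)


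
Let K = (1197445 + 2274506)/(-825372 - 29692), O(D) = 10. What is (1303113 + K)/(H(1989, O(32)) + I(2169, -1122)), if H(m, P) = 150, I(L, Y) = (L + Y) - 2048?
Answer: -6920754921/4519624 ≈ -1531.3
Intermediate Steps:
K = -495993/122152 (K = 3471951/(-855064) = 3471951*(-1/855064) = -495993/122152 ≈ -4.0605)
I(L, Y) = -2048 + L + Y
(1303113 + K)/(H(1989, O(32)) + I(2169, -1122)) = (1303113 - 495993/122152)/(150 + (-2048 + 2169 - 1122)) = 159177363183/(122152*(150 - 1001)) = (159177363183/122152)/(-851) = (159177363183/122152)*(-1/851) = -6920754921/4519624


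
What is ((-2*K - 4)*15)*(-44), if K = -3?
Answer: -1320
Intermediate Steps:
((-2*K - 4)*15)*(-44) = ((-2*(-3) - 4)*15)*(-44) = ((6 - 4)*15)*(-44) = (2*15)*(-44) = 30*(-44) = -1320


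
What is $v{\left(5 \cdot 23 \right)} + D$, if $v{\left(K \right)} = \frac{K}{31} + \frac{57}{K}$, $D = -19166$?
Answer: $- \frac{68311798}{3565} \approx -19162.0$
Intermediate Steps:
$v{\left(K \right)} = \frac{57}{K} + \frac{K}{31}$ ($v{\left(K \right)} = K \frac{1}{31} + \frac{57}{K} = \frac{K}{31} + \frac{57}{K} = \frac{57}{K} + \frac{K}{31}$)
$v{\left(5 \cdot 23 \right)} + D = \left(\frac{57}{5 \cdot 23} + \frac{5 \cdot 23}{31}\right) - 19166 = \left(\frac{57}{115} + \frac{1}{31} \cdot 115\right) - 19166 = \left(57 \cdot \frac{1}{115} + \frac{115}{31}\right) - 19166 = \left(\frac{57}{115} + \frac{115}{31}\right) - 19166 = \frac{14992}{3565} - 19166 = - \frac{68311798}{3565}$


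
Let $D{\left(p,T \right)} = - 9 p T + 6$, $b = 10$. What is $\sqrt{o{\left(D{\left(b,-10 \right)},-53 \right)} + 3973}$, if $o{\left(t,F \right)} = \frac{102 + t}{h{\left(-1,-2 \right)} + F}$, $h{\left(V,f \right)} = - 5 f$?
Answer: $\frac{\sqrt{7302733}}{43} \approx 62.846$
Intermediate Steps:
$D{\left(p,T \right)} = 6 - 9 T p$ ($D{\left(p,T \right)} = - 9 T p + 6 = 6 - 9 T p$)
$o{\left(t,F \right)} = \frac{102 + t}{10 + F}$ ($o{\left(t,F \right)} = \frac{102 + t}{\left(-5\right) \left(-2\right) + F} = \frac{102 + t}{10 + F}$)
$\sqrt{o{\left(D{\left(b,-10 \right)},-53 \right)} + 3973} = \sqrt{\frac{102 - \left(-6 - 900\right)}{10 - 53} + 3973} = \sqrt{\frac{102 + \left(6 + 900\right)}{-43} + 3973} = \sqrt{- \frac{102 + 906}{43} + 3973} = \sqrt{\left(- \frac{1}{43}\right) 1008 + 3973} = \sqrt{- \frac{1008}{43} + 3973} = \sqrt{\frac{169831}{43}} = \frac{\sqrt{7302733}}{43}$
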